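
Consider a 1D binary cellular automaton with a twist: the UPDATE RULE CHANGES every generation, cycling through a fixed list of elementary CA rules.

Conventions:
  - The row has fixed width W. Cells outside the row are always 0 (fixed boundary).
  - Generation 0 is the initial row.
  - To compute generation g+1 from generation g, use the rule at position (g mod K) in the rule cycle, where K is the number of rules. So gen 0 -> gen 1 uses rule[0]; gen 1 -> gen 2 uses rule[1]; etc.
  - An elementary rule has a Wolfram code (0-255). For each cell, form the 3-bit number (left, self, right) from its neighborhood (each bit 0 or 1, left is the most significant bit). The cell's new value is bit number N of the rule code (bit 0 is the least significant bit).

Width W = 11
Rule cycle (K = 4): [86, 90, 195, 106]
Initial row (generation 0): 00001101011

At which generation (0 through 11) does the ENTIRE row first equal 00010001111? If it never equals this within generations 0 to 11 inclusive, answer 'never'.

Gen 0: 00001101011
Gen 1 (rule 86): 00010101001
Gen 2 (rule 90): 00100000110
Gen 3 (rule 195): 11001111010
Gen 4 (rule 106): 11011001100
Gen 5 (rule 86): 01001110110
Gen 6 (rule 90): 10111010111
Gen 7 (rule 195): 00011000011
Gen 8 (rule 106): 00111000111
Gen 9 (rule 86): 01001101001
Gen 10 (rule 90): 10111100110
Gen 11 (rule 195): 00011101010

Answer: never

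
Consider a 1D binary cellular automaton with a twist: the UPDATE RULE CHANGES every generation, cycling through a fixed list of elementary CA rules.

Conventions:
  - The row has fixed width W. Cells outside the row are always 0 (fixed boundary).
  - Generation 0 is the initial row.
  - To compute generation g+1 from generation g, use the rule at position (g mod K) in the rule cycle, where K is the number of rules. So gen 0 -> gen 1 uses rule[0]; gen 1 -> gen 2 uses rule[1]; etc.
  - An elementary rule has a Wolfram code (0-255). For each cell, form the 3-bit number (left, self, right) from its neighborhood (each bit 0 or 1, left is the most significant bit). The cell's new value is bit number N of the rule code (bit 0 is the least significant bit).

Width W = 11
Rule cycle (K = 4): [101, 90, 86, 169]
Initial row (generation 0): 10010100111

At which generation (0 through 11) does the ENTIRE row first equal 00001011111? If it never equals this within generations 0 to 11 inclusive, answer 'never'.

Gen 0: 10010100111
Gen 1 (rule 101): 10011100001
Gen 2 (rule 90): 01110110010
Gen 3 (rule 86): 10010011111
Gen 4 (rule 169): 00000011110
Gen 5 (rule 101): 11111000010
Gen 6 (rule 90): 10001100101
Gen 7 (rule 86): 11010111101
Gen 8 (rule 169): 10101111010
Gen 9 (rule 101): 11110001110
Gen 10 (rule 90): 10011011011
Gen 11 (rule 86): 11101001001

Answer: never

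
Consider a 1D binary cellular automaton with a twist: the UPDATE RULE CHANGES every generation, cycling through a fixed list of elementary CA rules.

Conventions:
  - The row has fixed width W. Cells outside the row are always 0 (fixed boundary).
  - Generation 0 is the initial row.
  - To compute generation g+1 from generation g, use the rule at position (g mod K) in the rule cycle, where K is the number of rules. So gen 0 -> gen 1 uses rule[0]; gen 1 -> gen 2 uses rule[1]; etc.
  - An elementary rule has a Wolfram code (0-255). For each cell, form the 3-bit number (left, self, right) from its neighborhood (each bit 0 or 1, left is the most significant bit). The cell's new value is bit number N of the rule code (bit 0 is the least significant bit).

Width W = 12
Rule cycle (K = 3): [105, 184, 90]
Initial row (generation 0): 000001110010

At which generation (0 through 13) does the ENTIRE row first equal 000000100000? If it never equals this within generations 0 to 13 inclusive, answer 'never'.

Gen 0: 000001110010
Gen 1 (rule 105): 111101010000
Gen 2 (rule 184): 111010101000
Gen 3 (rule 90): 101000000100
Gen 4 (rule 105): 010011110001
Gen 5 (rule 184): 001011101000
Gen 6 (rule 90): 010010100100
Gen 7 (rule 105): 000001000001
Gen 8 (rule 184): 000000100000
Gen 9 (rule 90): 000001010000
Gen 10 (rule 105): 111100100111
Gen 11 (rule 184): 111010010110
Gen 12 (rule 90): 101001100111
Gen 13 (rule 105): 010001100101

Answer: 8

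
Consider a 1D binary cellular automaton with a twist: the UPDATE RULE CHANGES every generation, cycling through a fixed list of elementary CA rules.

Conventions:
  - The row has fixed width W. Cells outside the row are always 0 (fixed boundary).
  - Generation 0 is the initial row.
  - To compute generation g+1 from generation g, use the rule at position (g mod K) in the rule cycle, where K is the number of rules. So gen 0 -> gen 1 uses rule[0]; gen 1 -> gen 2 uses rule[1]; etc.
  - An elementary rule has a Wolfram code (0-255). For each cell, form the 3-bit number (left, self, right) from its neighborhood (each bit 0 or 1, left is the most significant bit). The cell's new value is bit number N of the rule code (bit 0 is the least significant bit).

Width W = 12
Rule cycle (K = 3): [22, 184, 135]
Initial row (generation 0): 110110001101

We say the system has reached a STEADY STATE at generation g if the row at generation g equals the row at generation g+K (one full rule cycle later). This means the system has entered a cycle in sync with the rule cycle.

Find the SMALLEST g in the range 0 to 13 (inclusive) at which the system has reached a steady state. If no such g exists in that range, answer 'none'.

Gen 0: 110110001101
Gen 1 (rule 22): 000001010001
Gen 2 (rule 184): 000000101000
Gen 3 (rule 135): 111111101011
Gen 4 (rule 22): 000000001000
Gen 5 (rule 184): 000000000100
Gen 6 (rule 135): 111111111101
Gen 7 (rule 22): 000000000001
Gen 8 (rule 184): 000000000000
Gen 9 (rule 135): 111111111111
Gen 10 (rule 22): 000000000000
Gen 11 (rule 184): 000000000000
Gen 12 (rule 135): 111111111111
Gen 13 (rule 22): 000000000000
Gen 14 (rule 184): 000000000000
Gen 15 (rule 135): 111111111111
Gen 16 (rule 22): 000000000000

Answer: 8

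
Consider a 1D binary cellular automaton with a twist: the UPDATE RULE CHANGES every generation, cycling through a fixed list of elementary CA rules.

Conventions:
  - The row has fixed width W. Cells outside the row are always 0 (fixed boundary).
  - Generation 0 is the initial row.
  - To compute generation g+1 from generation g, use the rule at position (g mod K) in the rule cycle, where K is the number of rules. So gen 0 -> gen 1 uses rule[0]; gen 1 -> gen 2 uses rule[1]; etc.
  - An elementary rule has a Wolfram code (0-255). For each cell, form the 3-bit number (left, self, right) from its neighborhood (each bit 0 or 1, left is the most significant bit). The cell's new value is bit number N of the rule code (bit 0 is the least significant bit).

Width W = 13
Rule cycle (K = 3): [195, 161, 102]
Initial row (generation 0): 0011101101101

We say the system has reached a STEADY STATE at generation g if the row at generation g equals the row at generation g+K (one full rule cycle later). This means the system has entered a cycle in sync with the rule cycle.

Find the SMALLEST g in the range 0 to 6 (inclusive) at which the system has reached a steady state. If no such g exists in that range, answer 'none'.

Answer: none

Derivation:
Gen 0: 0011101101101
Gen 1 (rule 195): 1101100100100
Gen 2 (rule 161): 0010000000001
Gen 3 (rule 102): 0110000000011
Gen 4 (rule 195): 1010111111101
Gen 5 (rule 161): 0101011111010
Gen 6 (rule 102): 1111100001110
Gen 7 (rule 195): 0111101110110
Gen 8 (rule 161): 0011010101000
Gen 9 (rule 102): 0101111111000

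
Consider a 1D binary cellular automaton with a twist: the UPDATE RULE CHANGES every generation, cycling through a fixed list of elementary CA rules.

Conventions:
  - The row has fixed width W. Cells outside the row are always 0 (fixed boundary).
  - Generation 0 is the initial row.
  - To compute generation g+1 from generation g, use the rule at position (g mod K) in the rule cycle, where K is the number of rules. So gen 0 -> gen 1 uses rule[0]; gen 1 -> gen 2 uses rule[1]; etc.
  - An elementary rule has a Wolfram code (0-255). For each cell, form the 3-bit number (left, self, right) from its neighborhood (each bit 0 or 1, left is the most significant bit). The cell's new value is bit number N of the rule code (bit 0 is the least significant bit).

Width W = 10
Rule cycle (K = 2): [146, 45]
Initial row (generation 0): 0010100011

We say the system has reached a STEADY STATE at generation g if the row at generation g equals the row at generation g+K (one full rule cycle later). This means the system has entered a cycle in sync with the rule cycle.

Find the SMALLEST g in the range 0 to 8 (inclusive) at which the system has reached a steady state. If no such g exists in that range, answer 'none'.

Gen 0: 0010100011
Gen 1 (rule 146): 0100010100
Gen 2 (rule 45): 0101011101
Gen 3 (rule 146): 1000001000
Gen 4 (rule 45): 1011101011
Gen 5 (rule 146): 0001000000
Gen 6 (rule 45): 1101011111
Gen 7 (rule 146): 0000001110
Gen 8 (rule 45): 1111101000
Gen 9 (rule 146): 0111000100
Gen 10 (rule 45): 0100010101

Answer: none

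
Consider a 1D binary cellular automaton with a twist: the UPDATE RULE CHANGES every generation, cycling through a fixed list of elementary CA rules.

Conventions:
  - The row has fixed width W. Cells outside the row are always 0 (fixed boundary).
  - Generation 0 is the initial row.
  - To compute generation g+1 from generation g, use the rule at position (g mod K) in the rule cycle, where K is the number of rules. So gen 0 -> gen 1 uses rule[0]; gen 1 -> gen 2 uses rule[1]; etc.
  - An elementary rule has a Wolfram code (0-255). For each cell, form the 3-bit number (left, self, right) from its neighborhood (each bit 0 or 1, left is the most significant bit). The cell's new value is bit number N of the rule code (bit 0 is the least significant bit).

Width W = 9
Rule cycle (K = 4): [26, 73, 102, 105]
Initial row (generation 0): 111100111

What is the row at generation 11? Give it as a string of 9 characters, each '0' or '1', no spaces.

Gen 0: 111100111
Gen 1 (rule 26): 100011100
Gen 2 (rule 73): 001010101
Gen 3 (rule 102): 011111111
Gen 4 (rule 105): 010000001
Gen 5 (rule 26): 101000010
Gen 6 (rule 73): 000011000
Gen 7 (rule 102): 000101000
Gen 8 (rule 105): 110010011
Gen 9 (rule 26): 101101110
Gen 10 (rule 73): 001101010
Gen 11 (rule 102): 010111110

Answer: 010111110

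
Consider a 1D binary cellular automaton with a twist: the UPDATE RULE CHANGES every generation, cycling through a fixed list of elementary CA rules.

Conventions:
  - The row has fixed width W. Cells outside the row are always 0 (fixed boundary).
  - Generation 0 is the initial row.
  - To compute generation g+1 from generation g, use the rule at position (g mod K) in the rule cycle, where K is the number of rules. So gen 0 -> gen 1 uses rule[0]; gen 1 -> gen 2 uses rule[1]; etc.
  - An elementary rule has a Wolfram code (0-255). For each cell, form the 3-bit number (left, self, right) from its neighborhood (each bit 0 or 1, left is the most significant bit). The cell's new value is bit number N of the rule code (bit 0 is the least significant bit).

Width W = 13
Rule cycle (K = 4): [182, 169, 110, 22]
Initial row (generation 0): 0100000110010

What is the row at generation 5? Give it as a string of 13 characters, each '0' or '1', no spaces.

Gen 0: 0100000110010
Gen 1 (rule 182): 1110001001111
Gen 2 (rule 169): 1100100001110
Gen 3 (rule 110): 1101100011010
Gen 4 (rule 22): 0000010100011
Gen 5 (rule 182): 0000111110100

Answer: 0000111110100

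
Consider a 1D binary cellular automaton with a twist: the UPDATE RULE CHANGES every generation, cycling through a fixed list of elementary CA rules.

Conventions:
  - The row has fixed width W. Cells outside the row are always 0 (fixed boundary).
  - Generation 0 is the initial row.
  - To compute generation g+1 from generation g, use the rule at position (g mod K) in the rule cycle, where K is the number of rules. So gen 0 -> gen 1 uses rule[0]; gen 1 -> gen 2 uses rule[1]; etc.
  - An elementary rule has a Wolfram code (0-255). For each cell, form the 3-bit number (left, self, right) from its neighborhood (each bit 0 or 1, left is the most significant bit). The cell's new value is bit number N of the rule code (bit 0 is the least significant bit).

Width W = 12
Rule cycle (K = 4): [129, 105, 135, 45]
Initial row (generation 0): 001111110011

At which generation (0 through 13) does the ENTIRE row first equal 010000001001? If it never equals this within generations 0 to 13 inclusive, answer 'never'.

Answer: never

Derivation:
Gen 0: 001111110011
Gen 1 (rule 129): 100111100000
Gen 2 (rule 105): 000100101111
Gen 3 (rule 135): 111101100110
Gen 4 (rule 45): 100011000100
Gen 5 (rule 129): 001000010001
Gen 6 (rule 105): 100011000100
Gen 7 (rule 135): 101100011101
Gen 8 (rule 45): 111001010011
Gen 9 (rule 129): 010000000000
Gen 10 (rule 105): 000111111111
Gen 11 (rule 135): 111011111110
Gen 12 (rule 45): 100110000000
Gen 13 (rule 129): 000000111111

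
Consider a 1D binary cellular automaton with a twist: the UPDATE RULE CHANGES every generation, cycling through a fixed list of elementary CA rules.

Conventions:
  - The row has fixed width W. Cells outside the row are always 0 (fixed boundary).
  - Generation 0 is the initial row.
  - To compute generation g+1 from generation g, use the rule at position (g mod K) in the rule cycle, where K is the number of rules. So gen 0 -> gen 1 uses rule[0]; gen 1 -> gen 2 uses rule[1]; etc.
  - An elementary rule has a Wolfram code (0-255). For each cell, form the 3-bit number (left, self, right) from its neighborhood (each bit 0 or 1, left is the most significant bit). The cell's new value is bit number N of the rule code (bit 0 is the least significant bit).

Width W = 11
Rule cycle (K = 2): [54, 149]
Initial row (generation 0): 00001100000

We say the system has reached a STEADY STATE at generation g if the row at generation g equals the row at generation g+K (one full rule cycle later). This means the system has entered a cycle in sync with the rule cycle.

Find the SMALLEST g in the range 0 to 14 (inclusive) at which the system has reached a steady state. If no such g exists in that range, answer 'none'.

Gen 0: 00001100000
Gen 1 (rule 54): 00010010000
Gen 2 (rule 149): 11011011111
Gen 3 (rule 54): 00100100000
Gen 4 (rule 149): 10110111111
Gen 5 (rule 54): 11001000000
Gen 6 (rule 149): 00101111111
Gen 7 (rule 54): 01110000000
Gen 8 (rule 149): 00101111111
Gen 9 (rule 54): 01110000000
Gen 10 (rule 149): 00101111111
Gen 11 (rule 54): 01110000000
Gen 12 (rule 149): 00101111111
Gen 13 (rule 54): 01110000000
Gen 14 (rule 149): 00101111111
Gen 15 (rule 54): 01110000000
Gen 16 (rule 149): 00101111111

Answer: 6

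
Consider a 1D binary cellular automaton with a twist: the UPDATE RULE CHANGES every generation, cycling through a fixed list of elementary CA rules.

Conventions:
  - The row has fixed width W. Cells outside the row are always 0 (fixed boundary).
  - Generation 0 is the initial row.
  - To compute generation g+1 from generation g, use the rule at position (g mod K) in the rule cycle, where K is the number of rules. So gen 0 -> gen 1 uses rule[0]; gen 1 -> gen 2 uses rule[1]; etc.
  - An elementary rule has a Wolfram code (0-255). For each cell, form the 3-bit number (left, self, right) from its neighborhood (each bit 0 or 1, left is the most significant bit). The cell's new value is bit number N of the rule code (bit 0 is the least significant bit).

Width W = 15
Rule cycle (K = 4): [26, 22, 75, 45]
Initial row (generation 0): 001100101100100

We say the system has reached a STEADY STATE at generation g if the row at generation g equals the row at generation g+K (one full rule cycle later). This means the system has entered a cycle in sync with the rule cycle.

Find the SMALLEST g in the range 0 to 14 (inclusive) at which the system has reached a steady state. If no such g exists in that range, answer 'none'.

Gen 0: 001100101100100
Gen 1 (rule 26): 011011001011010
Gen 2 (rule 22): 100000111000011
Gen 3 (rule 75): 001111101011111
Gen 4 (rule 45): 101000011110000
Gen 5 (rule 26): 000100110001000
Gen 6 (rule 22): 001111001011100
Gen 7 (rule 75): 111001010010101
Gen 8 (rule 45): 100001110011111
Gen 9 (rule 26): 010011001110000
Gen 10 (rule 22): 111100110001000
Gen 11 (rule 75): 100101110110011
Gen 12 (rule 45): 100111001100010
Gen 13 (rule 26): 011100111010101
Gen 14 (rule 22): 100011000010101
Gen 15 (rule 75): 001111011100000
Gen 16 (rule 45): 101000110001111
Gen 17 (rule 26): 000101101011000
Gen 18 (rule 22): 001100001000100

Answer: none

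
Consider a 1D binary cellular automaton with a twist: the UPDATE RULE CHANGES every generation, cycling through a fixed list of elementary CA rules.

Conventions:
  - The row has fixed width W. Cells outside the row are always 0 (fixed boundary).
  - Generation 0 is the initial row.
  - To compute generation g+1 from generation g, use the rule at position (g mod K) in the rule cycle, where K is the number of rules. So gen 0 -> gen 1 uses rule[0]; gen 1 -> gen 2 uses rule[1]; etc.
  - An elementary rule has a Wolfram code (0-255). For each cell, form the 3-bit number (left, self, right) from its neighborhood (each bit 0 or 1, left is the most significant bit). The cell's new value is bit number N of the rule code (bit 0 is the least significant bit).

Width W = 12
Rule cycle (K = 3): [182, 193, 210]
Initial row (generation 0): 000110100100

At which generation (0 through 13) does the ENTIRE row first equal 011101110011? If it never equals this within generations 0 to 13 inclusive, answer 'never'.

Answer: 11

Derivation:
Gen 0: 000110100100
Gen 1 (rule 182): 001001111110
Gen 2 (rule 193): 100000111110
Gen 3 (rule 210): 010001011111
Gen 4 (rule 182): 111011101110
Gen 5 (rule 193): 011001100110
Gen 6 (rule 210): 101110111011
Gen 7 (rule 182): 110101010100
Gen 8 (rule 193): 010000000001
Gen 9 (rule 210): 101000000010
Gen 10 (rule 182): 111100000111
Gen 11 (rule 193): 011101110011
Gen 12 (rule 210): 101100111101
Gen 13 (rule 182): 110011011011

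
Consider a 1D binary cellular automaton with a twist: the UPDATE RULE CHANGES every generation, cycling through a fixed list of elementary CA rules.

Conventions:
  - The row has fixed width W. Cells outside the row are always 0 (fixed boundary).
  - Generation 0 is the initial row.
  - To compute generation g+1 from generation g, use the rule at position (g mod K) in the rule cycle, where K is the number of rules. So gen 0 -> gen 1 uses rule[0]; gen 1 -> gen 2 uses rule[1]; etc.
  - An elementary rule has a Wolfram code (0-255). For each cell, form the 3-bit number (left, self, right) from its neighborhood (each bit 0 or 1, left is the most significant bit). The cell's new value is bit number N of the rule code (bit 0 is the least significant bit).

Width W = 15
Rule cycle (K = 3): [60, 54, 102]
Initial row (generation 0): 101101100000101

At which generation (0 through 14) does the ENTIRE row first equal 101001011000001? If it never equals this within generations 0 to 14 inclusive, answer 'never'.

Answer: never

Derivation:
Gen 0: 101101100000101
Gen 1 (rule 60): 111011010000111
Gen 2 (rule 54): 000100111001000
Gen 3 (rule 102): 001101001011000
Gen 4 (rule 60): 001011101110100
Gen 5 (rule 54): 011100010001110
Gen 6 (rule 102): 100100110010010
Gen 7 (rule 60): 110110101011011
Gen 8 (rule 54): 001001111100100
Gen 9 (rule 102): 011010000101100
Gen 10 (rule 60): 010111000111010
Gen 11 (rule 54): 111000101000111
Gen 12 (rule 102): 001001111001001
Gen 13 (rule 60): 001101000101101
Gen 14 (rule 54): 010011101110011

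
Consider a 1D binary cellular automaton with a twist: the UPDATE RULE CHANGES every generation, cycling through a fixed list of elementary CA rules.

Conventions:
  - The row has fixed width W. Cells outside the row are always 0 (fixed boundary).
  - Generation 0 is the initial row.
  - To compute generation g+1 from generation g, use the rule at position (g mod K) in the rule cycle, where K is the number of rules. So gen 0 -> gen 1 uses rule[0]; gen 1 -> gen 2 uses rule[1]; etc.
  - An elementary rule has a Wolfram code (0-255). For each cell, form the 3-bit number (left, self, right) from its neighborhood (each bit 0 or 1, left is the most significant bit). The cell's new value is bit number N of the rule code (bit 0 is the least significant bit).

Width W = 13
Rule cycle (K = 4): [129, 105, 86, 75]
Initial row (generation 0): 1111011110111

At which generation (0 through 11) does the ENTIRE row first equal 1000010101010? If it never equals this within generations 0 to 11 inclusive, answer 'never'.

Answer: never

Derivation:
Gen 0: 1111011110111
Gen 1 (rule 129): 0110001100010
Gen 2 (rule 105): 0110101101000
Gen 3 (rule 86): 1010100101100
Gen 4 (rule 75): 0000001001101
Gen 5 (rule 129): 1111100000000
Gen 6 (rule 105): 1000101111111
Gen 7 (rule 86): 1101100000001
Gen 8 (rule 75): 1101101111110
Gen 9 (rule 129): 0000000111100
Gen 10 (rule 105): 1111110100101
Gen 11 (rule 86): 0000010111101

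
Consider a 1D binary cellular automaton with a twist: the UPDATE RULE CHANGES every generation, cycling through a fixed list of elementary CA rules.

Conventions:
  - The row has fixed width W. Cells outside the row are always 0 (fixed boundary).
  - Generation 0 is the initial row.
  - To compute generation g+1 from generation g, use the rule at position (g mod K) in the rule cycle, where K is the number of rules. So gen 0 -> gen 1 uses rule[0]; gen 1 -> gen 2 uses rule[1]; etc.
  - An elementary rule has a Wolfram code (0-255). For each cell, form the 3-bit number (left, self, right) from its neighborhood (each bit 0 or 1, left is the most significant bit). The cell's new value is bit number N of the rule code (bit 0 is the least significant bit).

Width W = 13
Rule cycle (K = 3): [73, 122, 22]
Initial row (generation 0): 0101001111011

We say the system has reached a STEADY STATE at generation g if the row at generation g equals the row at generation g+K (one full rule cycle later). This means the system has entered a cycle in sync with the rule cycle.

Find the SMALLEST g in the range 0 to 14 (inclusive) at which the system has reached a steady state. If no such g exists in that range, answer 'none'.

Gen 0: 0101001111011
Gen 1 (rule 73): 0000001001011
Gen 2 (rule 122): 0000010110111
Gen 3 (rule 22): 0000110000000
Gen 4 (rule 73): 1110110111111
Gen 5 (rule 122): 1011111100001
Gen 6 (rule 22): 1000000010011
Gen 7 (rule 73): 0011111000011
Gen 8 (rule 122): 0110001100111
Gen 9 (rule 22): 1001010011000
Gen 10 (rule 73): 0000000011011
Gen 11 (rule 122): 0000000111111
Gen 12 (rule 22): 0000001000000
Gen 13 (rule 73): 1111100011111
Gen 14 (rule 122): 1000110110001
Gen 15 (rule 22): 1101000001011
Gen 16 (rule 73): 1100011100011
Gen 17 (rule 122): 1110110110111

Answer: none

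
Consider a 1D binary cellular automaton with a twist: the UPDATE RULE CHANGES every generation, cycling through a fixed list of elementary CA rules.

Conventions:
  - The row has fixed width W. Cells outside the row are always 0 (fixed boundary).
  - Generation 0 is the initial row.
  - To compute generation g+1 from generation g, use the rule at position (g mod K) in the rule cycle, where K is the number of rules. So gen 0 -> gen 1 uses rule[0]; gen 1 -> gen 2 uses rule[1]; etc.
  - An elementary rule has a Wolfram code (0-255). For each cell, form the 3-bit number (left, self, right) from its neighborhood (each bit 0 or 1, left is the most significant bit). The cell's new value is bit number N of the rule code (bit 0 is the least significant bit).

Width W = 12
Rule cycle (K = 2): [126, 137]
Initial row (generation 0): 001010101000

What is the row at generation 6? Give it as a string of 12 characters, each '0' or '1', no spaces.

Answer: 111000110010

Derivation:
Gen 0: 001010101000
Gen 1 (rule 126): 011111111100
Gen 2 (rule 137): 011111111001
Gen 3 (rule 126): 110000001111
Gen 4 (rule 137): 100111101110
Gen 5 (rule 126): 111100111011
Gen 6 (rule 137): 111000110010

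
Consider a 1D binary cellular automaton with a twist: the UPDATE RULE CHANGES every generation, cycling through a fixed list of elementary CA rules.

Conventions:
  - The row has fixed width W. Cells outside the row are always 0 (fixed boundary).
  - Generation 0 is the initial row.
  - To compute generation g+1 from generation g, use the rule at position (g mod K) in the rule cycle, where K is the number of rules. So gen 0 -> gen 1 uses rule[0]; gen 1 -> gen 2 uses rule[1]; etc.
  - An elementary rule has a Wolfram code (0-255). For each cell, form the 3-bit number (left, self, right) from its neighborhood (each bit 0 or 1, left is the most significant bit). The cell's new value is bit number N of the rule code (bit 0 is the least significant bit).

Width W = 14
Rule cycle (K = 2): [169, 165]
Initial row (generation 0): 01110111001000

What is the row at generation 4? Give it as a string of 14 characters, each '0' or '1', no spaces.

Answer: 00001010000000

Derivation:
Gen 0: 01110111001000
Gen 1 (rule 169): 01101110000011
Gen 2 (rule 165): 00010100111000
Gen 3 (rule 169): 11001000110011
Gen 4 (rule 165): 00001010000000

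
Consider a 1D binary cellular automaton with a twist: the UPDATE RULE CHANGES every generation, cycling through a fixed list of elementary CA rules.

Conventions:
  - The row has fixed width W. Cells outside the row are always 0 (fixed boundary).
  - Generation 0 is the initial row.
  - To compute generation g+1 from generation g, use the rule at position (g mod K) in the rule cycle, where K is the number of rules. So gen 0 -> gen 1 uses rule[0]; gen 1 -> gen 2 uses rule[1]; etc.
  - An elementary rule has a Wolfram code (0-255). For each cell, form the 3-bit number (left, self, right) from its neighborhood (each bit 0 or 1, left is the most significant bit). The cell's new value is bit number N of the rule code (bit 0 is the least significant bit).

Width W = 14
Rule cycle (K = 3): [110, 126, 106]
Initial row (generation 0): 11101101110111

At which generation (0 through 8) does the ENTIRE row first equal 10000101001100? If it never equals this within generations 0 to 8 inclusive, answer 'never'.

Answer: never

Derivation:
Gen 0: 11101101110111
Gen 1 (rule 110): 10111111011101
Gen 2 (rule 126): 11100001110111
Gen 3 (rule 106): 10100011011101
Gen 4 (rule 110): 11100111110111
Gen 5 (rule 126): 10111100011101
Gen 6 (rule 106): 01100100110110
Gen 7 (rule 110): 11101101111110
Gen 8 (rule 126): 10111111000011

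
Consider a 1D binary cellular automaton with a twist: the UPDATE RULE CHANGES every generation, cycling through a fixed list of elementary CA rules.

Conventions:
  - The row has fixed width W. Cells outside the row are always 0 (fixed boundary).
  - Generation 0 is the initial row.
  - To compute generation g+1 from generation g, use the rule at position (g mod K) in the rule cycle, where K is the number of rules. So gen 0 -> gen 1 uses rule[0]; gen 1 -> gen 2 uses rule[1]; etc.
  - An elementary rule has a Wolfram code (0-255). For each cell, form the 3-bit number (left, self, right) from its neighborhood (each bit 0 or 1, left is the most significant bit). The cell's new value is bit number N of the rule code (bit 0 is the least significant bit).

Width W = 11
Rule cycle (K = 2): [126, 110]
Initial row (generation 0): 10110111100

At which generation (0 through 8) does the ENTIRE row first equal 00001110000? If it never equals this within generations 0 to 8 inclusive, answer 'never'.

Answer: never

Derivation:
Gen 0: 10110111100
Gen 1 (rule 126): 11111100110
Gen 2 (rule 110): 10000101110
Gen 3 (rule 126): 11001111011
Gen 4 (rule 110): 11011001111
Gen 5 (rule 126): 11111111001
Gen 6 (rule 110): 10000001011
Gen 7 (rule 126): 11000011111
Gen 8 (rule 110): 11000110001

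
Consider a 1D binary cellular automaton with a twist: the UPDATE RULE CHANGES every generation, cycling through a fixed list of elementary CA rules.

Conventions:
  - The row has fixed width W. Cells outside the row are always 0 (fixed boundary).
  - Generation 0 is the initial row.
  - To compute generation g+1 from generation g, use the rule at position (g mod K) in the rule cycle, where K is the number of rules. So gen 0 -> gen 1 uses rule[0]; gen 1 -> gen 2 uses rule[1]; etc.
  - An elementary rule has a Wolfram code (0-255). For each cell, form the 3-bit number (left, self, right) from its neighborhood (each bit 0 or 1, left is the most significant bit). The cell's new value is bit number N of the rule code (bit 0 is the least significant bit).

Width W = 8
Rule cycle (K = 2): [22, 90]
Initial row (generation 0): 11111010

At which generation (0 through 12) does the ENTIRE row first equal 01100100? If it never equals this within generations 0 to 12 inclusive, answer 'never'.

Gen 0: 11111010
Gen 1 (rule 22): 00000011
Gen 2 (rule 90): 00000111
Gen 3 (rule 22): 00001000
Gen 4 (rule 90): 00010100
Gen 5 (rule 22): 00110110
Gen 6 (rule 90): 01110111
Gen 7 (rule 22): 10000000
Gen 8 (rule 90): 01000000
Gen 9 (rule 22): 11100000
Gen 10 (rule 90): 10110000
Gen 11 (rule 22): 10001000
Gen 12 (rule 90): 01010100

Answer: never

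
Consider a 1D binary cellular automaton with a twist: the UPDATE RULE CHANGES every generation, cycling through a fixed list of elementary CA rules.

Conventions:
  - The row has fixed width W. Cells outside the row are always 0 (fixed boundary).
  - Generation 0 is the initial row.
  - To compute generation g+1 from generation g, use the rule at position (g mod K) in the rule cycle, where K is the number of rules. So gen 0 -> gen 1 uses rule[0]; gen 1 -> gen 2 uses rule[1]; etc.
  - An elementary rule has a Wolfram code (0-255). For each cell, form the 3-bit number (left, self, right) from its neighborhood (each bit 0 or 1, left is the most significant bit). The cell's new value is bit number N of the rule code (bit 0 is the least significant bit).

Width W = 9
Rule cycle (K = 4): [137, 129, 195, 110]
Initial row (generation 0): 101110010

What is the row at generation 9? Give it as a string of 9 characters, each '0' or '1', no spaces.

Gen 0: 101110010
Gen 1 (rule 137): 001100000
Gen 2 (rule 129): 100001111
Gen 3 (rule 195): 001110111
Gen 4 (rule 110): 011011101
Gen 5 (rule 137): 010011000
Gen 6 (rule 129): 000000011
Gen 7 (rule 195): 111111101
Gen 8 (rule 110): 100000111
Gen 9 (rule 137): 001110110

Answer: 001110110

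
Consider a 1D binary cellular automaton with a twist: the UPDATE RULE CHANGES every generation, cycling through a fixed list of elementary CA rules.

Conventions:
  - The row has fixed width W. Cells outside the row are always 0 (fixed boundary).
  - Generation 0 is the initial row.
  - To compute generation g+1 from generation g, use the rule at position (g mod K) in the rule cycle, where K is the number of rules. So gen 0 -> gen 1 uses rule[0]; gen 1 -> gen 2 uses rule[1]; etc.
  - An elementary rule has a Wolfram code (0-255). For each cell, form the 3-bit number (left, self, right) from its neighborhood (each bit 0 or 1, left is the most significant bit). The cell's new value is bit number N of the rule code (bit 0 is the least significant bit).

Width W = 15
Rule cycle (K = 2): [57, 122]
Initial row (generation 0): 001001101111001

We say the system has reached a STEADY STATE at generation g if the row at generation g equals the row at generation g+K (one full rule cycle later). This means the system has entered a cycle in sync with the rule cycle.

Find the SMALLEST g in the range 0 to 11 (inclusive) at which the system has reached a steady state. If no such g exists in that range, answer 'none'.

Answer: 10

Derivation:
Gen 0: 001001101111001
Gen 1 (rule 57): 100101011000100
Gen 2 (rule 122): 011010111101010
Gen 3 (rule 57): 010101100010101
Gen 4 (rule 122): 101011110101010
Gen 5 (rule 57): 010110001010101
Gen 6 (rule 122): 101111010101010
Gen 7 (rule 57): 011000101010101
Gen 8 (rule 122): 111101010101010
Gen 9 (rule 57): 100010101010101
Gen 10 (rule 122): 010101010101010
Gen 11 (rule 57): 001010101010101
Gen 12 (rule 122): 010101010101010
Gen 13 (rule 57): 001010101010101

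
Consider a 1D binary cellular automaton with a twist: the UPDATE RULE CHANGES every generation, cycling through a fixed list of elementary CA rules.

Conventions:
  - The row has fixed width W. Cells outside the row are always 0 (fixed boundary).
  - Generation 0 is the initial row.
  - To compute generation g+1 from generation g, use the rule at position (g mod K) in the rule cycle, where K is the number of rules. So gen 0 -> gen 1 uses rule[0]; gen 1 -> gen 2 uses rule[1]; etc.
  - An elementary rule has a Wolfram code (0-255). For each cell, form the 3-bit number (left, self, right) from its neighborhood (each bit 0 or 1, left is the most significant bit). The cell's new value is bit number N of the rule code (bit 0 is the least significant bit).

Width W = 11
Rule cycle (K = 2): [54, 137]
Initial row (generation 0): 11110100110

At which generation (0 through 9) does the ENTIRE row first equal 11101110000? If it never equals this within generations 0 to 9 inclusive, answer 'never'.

Gen 0: 11110100110
Gen 1 (rule 54): 00001111001
Gen 2 (rule 137): 11101110000
Gen 3 (rule 54): 00010001000
Gen 4 (rule 137): 11000100011
Gen 5 (rule 54): 00101110100
Gen 6 (rule 137): 10001100001
Gen 7 (rule 54): 11010010011
Gen 8 (rule 137): 10000000010
Gen 9 (rule 54): 11000000111

Answer: 2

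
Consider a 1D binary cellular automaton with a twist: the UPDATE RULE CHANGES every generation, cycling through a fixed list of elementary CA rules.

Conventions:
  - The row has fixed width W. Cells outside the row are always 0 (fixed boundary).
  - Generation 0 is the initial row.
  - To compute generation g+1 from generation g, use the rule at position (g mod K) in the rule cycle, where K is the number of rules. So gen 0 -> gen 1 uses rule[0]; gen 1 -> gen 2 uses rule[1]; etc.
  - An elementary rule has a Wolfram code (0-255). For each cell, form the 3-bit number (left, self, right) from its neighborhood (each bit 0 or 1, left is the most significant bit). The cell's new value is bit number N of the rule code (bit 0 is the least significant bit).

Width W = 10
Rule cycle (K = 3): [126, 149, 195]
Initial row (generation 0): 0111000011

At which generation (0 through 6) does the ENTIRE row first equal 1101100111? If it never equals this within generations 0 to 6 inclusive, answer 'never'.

Answer: 1

Derivation:
Gen 0: 0111000011
Gen 1 (rule 126): 1101100111
Gen 2 (rule 149): 0000010010
Gen 3 (rule 195): 1111100100
Gen 4 (rule 126): 1000111110
Gen 5 (rule 149): 1110011101
Gen 6 (rule 195): 0110101100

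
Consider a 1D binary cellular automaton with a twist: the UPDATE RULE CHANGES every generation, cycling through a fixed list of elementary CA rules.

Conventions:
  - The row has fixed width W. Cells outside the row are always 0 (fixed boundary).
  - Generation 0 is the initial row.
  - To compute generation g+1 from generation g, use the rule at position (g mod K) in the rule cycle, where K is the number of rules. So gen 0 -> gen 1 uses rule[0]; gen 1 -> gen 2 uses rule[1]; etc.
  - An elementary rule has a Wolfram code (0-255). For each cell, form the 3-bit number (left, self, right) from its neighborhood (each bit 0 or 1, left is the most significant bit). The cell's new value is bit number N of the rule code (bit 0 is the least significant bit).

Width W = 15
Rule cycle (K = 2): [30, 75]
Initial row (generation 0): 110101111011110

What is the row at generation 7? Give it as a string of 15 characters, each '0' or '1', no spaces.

Answer: 011100110111001

Derivation:
Gen 0: 110101111011110
Gen 1 (rule 30): 100101000010001
Gen 2 (rule 75): 001000011100110
Gen 3 (rule 30): 011100110011101
Gen 4 (rule 75): 110101110110100
Gen 5 (rule 30): 100101000100110
Gen 6 (rule 75): 001000011001110
Gen 7 (rule 30): 011100110111001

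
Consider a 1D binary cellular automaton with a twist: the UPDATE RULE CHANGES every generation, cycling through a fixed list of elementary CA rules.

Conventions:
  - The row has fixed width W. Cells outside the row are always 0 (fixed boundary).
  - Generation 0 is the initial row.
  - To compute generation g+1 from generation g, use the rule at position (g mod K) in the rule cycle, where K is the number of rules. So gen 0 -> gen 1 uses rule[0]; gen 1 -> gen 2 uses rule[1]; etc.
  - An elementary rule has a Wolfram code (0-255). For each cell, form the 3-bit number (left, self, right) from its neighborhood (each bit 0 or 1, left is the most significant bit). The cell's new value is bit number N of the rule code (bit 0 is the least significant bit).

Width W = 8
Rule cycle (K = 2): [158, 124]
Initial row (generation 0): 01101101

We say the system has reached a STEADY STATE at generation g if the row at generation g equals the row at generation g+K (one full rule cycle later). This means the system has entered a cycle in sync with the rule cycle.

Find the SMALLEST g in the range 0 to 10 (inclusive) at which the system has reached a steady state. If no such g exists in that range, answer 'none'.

Gen 0: 01101101
Gen 1 (rule 158): 11001001
Gen 2 (rule 124): 11101101
Gen 3 (rule 158): 11001001
Gen 4 (rule 124): 11101101
Gen 5 (rule 158): 11001001
Gen 6 (rule 124): 11101101
Gen 7 (rule 158): 11001001
Gen 8 (rule 124): 11101101
Gen 9 (rule 158): 11001001
Gen 10 (rule 124): 11101101
Gen 11 (rule 158): 11001001
Gen 12 (rule 124): 11101101

Answer: 1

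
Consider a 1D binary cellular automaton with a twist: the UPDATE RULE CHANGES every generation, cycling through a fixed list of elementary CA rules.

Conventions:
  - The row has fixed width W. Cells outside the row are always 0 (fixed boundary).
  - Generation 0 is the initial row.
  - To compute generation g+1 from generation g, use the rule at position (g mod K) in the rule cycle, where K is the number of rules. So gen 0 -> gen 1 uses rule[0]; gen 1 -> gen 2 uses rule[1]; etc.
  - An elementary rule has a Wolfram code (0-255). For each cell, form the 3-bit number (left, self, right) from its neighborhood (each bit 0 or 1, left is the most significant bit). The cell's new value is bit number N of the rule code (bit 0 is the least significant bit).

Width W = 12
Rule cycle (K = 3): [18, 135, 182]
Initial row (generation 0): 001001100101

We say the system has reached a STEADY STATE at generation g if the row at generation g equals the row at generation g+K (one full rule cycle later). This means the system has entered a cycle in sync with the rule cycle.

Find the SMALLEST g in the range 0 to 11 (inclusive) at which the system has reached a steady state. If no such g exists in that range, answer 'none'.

Gen 0: 001001100101
Gen 1 (rule 18): 010110011000
Gen 2 (rule 135): 110000100011
Gen 3 (rule 182): 001001110100
Gen 4 (rule 18): 010110000010
Gen 5 (rule 135): 110000111110
Gen 6 (rule 182): 001001011101
Gen 7 (rule 18): 010110000000
Gen 8 (rule 135): 110000111111
Gen 9 (rule 182): 001001011110
Gen 10 (rule 18): 010110000001
Gen 11 (rule 135): 110000111111
Gen 12 (rule 182): 001001011110
Gen 13 (rule 18): 010110000001
Gen 14 (rule 135): 110000111111

Answer: 8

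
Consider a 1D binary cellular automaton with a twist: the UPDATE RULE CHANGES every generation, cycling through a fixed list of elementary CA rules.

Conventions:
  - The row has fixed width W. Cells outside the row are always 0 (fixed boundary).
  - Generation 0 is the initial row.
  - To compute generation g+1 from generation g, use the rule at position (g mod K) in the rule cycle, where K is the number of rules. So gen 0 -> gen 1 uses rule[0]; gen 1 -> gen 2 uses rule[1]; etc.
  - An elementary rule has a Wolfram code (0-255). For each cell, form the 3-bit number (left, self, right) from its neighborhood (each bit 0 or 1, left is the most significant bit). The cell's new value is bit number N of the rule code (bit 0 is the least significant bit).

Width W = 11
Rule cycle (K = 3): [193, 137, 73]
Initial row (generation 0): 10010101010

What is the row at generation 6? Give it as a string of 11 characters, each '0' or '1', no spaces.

Gen 0: 10010101010
Gen 1 (rule 193): 00000000000
Gen 2 (rule 137): 11111111111
Gen 3 (rule 73): 10000000001
Gen 4 (rule 193): 00111111100
Gen 5 (rule 137): 10111111001
Gen 6 (rule 73): 00100001000

Answer: 00100001000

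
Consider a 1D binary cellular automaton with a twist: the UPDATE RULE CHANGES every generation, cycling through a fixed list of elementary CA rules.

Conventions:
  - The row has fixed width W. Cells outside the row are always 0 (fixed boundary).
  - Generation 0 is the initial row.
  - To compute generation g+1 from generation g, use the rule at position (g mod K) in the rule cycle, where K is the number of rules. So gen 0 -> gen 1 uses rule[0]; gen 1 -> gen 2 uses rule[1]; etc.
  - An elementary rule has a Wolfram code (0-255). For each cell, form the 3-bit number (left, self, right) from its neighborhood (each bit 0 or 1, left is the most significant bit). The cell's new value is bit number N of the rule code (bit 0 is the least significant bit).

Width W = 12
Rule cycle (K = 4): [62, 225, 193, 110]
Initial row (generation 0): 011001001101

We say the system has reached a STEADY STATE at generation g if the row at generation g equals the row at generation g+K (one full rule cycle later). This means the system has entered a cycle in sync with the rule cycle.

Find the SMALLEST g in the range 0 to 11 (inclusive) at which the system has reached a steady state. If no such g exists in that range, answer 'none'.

Gen 0: 011001001101
Gen 1 (rule 62): 110111111011
Gen 2 (rule 225): 011011111101
Gen 3 (rule 193): 001001111100
Gen 4 (rule 110): 011011000100
Gen 5 (rule 62): 110110101110
Gen 6 (rule 225): 011011010110
Gen 7 (rule 193): 001001000010
Gen 8 (rule 110): 011011000110
Gen 9 (rule 62): 110110101101
Gen 10 (rule 225): 011011010110
Gen 11 (rule 193): 001001000010
Gen 12 (rule 110): 011011000110
Gen 13 (rule 62): 110110101101
Gen 14 (rule 225): 011011010110
Gen 15 (rule 193): 001001000010

Answer: 6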